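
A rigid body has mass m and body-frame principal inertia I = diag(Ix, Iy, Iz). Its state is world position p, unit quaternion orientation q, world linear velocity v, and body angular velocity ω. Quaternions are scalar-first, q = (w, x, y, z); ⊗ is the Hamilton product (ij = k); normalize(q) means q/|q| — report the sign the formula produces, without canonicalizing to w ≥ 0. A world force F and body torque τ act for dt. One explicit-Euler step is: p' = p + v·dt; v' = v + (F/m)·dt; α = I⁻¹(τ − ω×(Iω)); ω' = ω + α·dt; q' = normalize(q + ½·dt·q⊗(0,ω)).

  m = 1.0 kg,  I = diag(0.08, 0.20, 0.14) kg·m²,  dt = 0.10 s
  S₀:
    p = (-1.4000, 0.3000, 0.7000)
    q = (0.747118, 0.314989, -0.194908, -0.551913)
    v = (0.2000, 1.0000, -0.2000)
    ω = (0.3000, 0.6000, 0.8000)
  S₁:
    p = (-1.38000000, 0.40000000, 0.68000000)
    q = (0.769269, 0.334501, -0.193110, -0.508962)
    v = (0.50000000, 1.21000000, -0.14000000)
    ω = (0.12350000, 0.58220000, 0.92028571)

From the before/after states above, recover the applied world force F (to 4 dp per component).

F = (3.0000, 2.1000, 0.6000)

velocity change Δv = (0.30000000, 0.21000000, 0.06000000)
m·(v₁−v₀)/dt = (3.0000, 2.1000, 0.6000)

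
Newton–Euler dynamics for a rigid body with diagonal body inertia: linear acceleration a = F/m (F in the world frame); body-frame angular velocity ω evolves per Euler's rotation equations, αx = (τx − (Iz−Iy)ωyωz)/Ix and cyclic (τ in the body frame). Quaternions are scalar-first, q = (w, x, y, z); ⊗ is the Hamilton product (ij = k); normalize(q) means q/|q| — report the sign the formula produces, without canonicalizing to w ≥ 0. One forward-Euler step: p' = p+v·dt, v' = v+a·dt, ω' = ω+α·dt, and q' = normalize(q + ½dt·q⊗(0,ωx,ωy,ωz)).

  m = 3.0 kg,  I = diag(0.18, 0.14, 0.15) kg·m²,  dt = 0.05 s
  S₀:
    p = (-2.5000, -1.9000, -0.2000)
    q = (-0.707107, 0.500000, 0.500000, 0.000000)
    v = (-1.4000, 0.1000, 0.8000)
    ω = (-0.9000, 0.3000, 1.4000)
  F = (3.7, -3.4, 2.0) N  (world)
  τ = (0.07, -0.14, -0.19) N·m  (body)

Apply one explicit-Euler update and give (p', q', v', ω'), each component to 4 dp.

a = F/m = (1.2333, -1.1333, 0.6667)
new position p' = (-2.5700, -1.8950, -0.1600)
new velocity v' = (-1.3383, 0.0433, 0.8333)
gyro term ω×Iω = (0.0042, -0.0378, 0.0108)
α = I⁻¹(τ − ω×Iω) = (0.3656, -0.7300, -1.3387)
ω' = ω + α·dt = (-0.8817, 0.2635, 1.3331)
Hamilton product q⊗(0,ω) = (0.3000000, 1.3363963, -0.9121321, -0.3899498)
q + ½dt·q⊗(0,ω), renormalized = (-0.6990, 0.5329, 0.4768, -0.0097)

p' = (-2.5700, -1.8950, -0.1600)
q' = (-0.6990, 0.5329, 0.4768, -0.0097)
v' = (-1.3383, 0.0433, 0.8333)
ω' = (-0.8817, 0.2635, 1.3331)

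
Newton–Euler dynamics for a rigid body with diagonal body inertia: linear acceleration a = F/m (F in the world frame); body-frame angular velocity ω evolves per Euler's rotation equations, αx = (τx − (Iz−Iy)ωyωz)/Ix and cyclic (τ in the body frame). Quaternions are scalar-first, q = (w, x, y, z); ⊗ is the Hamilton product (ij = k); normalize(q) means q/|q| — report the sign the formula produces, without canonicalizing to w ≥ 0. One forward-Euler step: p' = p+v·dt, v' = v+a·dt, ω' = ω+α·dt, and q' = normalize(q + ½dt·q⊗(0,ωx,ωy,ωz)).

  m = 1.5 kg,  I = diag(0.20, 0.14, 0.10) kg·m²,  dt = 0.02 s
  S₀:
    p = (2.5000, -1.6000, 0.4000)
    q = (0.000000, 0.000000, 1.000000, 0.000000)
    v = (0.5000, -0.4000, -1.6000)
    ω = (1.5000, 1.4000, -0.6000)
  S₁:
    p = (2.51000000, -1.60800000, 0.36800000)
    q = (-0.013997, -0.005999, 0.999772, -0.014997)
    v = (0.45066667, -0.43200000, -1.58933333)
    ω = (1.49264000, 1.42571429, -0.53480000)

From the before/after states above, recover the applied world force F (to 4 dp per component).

F = (-3.7000, -2.4000, 0.8000)

Δv = v₁−v₀ = (-0.04933333, -0.03200000, 0.01066667)
F = m·Δv/dt = (-3.7000, -2.4000, 0.8000)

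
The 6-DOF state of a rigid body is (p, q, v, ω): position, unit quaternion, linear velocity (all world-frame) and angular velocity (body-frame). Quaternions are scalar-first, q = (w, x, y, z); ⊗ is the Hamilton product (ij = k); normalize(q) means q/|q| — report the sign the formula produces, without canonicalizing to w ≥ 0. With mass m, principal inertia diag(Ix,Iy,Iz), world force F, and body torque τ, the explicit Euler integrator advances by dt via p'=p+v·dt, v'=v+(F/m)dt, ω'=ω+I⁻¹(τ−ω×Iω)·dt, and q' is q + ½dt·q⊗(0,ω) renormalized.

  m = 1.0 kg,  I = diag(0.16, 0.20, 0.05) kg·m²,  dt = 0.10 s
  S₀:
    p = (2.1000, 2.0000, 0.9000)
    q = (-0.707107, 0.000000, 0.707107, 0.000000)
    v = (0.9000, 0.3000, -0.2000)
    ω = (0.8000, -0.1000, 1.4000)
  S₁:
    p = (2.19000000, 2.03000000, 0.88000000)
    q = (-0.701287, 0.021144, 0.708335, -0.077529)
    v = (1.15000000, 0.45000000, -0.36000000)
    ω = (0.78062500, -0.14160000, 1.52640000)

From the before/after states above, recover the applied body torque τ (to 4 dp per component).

τ = (-0.0100, 0.0400, 0.0600)

ω₁ − ω₀ = (-0.01937500, -0.04160000, 0.12640000)
gyro term ω₀×Iω₀ = (0.0210, 0.1232, -0.0032)
τ = I·(Δω/dt) + ω₀×(Iω₀) = (-0.0100, 0.0400, 0.0600)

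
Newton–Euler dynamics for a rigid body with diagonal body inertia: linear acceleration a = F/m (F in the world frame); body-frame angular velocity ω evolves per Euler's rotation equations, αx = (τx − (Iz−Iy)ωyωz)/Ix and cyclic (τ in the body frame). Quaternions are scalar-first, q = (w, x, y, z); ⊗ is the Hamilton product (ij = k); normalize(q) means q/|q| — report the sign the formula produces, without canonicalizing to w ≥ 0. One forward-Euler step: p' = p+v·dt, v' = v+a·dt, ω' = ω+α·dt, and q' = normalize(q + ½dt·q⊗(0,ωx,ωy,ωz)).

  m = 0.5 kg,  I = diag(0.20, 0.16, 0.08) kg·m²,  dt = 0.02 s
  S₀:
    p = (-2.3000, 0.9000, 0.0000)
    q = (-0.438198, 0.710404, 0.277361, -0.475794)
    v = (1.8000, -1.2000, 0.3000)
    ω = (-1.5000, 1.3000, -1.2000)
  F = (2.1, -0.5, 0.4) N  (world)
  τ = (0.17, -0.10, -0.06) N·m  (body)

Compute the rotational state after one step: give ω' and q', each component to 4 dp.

precession coupling ω×(Iω) = (0.1248, 0.2160, 0.0780)
(τ − ω×Iω)/I = (0.2260, -1.9750, -1.7250)
ω + α·dt = (-1.4955, 1.2605, -1.2345)
Hamilton product q⊗(0,ω) = (0.1340839, 0.9429960, 0.9965184, 1.8654043)
updated quaternion q' = (-0.4367, 0.7196, 0.2872, -0.4570)

ω' = (-1.4955, 1.2605, -1.2345)
q' = (-0.4367, 0.7196, 0.2872, -0.4570)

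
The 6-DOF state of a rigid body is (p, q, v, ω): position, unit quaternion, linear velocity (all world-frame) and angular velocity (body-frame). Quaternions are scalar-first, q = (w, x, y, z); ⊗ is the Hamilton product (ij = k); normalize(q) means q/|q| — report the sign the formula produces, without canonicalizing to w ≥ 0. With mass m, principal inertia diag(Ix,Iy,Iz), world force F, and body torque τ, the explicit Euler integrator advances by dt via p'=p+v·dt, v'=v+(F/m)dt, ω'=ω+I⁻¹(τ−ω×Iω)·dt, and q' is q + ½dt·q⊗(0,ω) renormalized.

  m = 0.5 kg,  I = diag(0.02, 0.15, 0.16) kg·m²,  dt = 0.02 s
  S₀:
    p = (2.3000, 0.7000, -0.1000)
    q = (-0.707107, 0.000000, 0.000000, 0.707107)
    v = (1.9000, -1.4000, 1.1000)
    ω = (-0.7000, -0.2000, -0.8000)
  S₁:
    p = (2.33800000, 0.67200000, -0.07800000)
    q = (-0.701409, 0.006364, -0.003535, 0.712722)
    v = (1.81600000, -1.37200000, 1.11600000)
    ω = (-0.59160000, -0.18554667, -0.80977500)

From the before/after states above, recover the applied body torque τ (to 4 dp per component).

τ = (0.1100, 0.0300, -0.0600)

rate change Δω = (0.10840000, 0.01445333, -0.00977500)
ω₀×(Iω₀) = (0.0016, -0.0784, 0.0182)
τ = I·(Δω/dt) + ω₀×(Iω₀) = (0.1100, 0.0300, -0.0600)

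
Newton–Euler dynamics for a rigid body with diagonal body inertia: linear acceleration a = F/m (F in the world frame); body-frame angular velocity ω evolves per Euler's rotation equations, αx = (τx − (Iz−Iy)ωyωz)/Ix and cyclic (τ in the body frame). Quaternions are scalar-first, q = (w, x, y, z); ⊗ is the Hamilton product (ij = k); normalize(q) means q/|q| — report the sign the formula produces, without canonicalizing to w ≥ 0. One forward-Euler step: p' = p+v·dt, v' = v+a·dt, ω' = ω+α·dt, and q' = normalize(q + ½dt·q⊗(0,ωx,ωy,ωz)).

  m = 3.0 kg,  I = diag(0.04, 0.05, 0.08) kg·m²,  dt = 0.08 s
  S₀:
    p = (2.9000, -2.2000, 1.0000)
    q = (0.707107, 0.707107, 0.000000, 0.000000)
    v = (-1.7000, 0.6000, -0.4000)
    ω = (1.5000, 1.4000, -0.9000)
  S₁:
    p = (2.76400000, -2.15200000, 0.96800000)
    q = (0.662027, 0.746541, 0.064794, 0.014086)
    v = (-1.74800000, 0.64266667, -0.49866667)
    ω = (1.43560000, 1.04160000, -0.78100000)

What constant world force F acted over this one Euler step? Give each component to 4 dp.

velocity change Δv = (-0.04800000, 0.04266667, -0.09866667)
F = m·Δv/dt = (-1.8000, 1.6000, -3.7000)

F = (-1.8000, 1.6000, -3.7000)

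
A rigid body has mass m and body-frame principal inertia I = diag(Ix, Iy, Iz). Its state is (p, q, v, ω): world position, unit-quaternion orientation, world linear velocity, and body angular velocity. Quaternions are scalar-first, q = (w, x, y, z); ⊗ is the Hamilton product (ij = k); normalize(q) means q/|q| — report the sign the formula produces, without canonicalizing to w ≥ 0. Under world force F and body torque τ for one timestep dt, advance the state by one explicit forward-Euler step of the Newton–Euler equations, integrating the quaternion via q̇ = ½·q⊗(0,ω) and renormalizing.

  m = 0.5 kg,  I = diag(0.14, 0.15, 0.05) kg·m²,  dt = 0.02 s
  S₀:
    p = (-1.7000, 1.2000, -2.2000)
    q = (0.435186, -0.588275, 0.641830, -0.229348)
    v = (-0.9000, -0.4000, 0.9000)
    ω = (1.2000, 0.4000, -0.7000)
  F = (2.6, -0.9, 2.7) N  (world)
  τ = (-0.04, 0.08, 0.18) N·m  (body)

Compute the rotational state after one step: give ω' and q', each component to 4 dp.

precession coupling ω×(Iω) = (0.0280, -0.0756, 0.0048)
(τ − ω×Iω)/I = (-0.4857, 1.0373, 3.5040)
ω' = ω + α·dt = (1.1903, 0.4207, -0.6299)
2q̇ = q⊗(0,ω) = (0.2886544, 0.1646814, -0.5129357, -1.3101362)
q + ½dt·q⊗(0,ω), renormalized = (0.4380, -0.5866, 0.6366, -0.2424)

ω' = (1.1903, 0.4207, -0.6299)
q' = (0.4380, -0.5866, 0.6366, -0.2424)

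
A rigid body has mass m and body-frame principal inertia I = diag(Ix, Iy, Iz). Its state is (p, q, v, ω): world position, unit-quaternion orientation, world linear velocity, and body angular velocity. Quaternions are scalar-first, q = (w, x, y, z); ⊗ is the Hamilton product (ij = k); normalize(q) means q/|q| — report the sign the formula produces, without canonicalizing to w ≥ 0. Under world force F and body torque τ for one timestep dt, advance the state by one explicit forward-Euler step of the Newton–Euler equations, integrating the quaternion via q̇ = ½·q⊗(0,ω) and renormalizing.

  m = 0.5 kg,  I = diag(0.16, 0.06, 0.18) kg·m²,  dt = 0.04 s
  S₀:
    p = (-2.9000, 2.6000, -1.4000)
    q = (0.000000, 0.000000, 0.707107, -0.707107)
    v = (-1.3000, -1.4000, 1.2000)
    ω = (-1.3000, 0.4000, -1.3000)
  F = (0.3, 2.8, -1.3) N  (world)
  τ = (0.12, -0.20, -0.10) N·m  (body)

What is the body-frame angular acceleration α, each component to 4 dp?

α = (1.1400, -2.7700, -0.8444)

ω×(Iω) gyroscopic = (-0.0624, -0.0338, 0.0520)
(τ − ω×Iω)/I = (1.1400, -2.7700, -0.8444)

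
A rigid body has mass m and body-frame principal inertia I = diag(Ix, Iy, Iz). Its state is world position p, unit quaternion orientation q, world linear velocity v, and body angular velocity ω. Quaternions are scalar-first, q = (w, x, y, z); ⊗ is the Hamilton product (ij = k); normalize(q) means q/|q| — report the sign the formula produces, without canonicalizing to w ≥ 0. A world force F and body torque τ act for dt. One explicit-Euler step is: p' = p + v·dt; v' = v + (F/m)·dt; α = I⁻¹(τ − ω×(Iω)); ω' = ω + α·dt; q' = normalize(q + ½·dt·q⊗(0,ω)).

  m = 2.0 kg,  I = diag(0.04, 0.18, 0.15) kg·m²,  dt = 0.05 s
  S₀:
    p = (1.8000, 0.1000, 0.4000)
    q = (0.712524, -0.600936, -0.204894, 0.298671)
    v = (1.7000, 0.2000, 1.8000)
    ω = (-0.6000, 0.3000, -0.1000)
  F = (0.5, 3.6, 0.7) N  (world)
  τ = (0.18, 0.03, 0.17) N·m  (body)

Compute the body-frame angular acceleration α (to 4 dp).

ω×(Iω) gyroscopic = (0.0009, -0.0066, -0.0252)
angular accel α = (4.4775, 0.2033, 1.3013)

α = (4.4775, 0.2033, 1.3013)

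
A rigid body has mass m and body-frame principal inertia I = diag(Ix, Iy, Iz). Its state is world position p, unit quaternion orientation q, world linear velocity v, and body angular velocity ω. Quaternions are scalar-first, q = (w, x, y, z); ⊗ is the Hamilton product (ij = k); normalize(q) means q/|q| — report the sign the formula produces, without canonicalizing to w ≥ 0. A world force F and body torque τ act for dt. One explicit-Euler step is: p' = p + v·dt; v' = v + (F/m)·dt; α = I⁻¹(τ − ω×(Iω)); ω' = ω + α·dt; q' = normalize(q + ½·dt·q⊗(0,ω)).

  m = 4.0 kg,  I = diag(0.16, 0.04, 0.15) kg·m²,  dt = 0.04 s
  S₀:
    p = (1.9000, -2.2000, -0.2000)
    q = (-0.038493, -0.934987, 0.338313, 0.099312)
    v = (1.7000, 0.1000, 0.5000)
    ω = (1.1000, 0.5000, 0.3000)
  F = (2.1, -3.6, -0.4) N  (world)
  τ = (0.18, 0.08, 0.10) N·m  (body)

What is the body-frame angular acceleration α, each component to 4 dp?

α = (1.0219, 1.9175, 1.1067)

ω×(Iω) gyroscopic = (0.0165, 0.0033, -0.0660)
α = I⁻¹(τ − ω×Iω) = (1.0219, 1.9175, 1.1067)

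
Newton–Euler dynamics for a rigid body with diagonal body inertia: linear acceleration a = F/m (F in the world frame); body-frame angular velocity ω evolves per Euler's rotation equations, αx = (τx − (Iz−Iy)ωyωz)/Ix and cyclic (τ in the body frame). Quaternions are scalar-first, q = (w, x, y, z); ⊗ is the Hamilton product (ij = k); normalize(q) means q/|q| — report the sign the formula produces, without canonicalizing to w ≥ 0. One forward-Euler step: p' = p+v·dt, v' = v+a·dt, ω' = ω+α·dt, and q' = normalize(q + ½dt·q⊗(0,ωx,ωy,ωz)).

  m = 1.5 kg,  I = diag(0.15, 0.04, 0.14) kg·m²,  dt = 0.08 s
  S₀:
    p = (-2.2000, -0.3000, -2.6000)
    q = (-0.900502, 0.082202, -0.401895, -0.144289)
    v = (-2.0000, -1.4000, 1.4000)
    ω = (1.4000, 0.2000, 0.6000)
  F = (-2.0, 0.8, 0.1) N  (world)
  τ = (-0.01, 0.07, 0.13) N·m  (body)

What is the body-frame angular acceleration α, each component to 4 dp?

gyro term ω×Iω = (0.0120, 0.0084, -0.0308)
(τ − ω×Iω)/I = (-0.1467, 1.5400, 1.1486)

α = (-0.1467, 1.5400, 1.1486)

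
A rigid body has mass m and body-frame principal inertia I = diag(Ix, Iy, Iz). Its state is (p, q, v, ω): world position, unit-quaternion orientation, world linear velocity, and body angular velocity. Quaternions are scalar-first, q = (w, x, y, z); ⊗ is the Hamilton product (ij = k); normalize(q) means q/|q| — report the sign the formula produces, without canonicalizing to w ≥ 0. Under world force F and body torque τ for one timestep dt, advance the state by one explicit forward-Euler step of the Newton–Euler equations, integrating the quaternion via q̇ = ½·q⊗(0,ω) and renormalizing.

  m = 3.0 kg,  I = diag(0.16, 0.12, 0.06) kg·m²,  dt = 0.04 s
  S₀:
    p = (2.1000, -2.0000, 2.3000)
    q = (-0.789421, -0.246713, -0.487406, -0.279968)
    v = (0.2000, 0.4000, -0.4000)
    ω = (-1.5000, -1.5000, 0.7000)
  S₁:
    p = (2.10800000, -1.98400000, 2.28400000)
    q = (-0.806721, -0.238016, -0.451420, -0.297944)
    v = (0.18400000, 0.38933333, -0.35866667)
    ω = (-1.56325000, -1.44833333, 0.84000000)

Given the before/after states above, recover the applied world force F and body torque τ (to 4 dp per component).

F = (-1.2000, -0.8000, 3.1000)
τ = (-0.1900, 0.0500, 0.1200)

v₁ − v₀ = (-0.01600000, -0.01066667, 0.04133333)
m·(v₁−v₀)/dt = (-1.2000, -0.8000, 3.1000)
Δω = ω₁−ω₀ = (-0.06325000, 0.05166667, 0.14000000)
I·α + gyro = (-0.1900, 0.0500, 0.1200)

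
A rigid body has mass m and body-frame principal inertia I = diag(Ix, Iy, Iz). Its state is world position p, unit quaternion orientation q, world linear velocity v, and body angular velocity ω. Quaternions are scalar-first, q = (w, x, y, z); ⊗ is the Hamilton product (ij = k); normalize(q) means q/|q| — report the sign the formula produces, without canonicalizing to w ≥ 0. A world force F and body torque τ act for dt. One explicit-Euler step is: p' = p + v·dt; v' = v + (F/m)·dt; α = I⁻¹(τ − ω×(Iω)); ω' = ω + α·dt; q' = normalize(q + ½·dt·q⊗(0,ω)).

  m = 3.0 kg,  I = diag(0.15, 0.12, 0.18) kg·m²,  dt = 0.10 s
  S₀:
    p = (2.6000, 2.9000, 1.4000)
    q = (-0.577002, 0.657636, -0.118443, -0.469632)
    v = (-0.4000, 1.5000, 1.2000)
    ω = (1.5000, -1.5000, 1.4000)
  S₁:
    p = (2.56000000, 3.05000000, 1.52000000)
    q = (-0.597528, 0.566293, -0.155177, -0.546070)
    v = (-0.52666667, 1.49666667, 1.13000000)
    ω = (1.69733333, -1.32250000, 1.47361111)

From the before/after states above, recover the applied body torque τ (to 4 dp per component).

Δω = ω₁−ω₀ = (0.19733333, 0.17750000, 0.07361111)
precession coupling = (-0.1260, -0.0630, 0.0675)
I·α + gyro = (0.1700, 0.1500, 0.2000)

τ = (0.1700, 0.1500, 0.2000)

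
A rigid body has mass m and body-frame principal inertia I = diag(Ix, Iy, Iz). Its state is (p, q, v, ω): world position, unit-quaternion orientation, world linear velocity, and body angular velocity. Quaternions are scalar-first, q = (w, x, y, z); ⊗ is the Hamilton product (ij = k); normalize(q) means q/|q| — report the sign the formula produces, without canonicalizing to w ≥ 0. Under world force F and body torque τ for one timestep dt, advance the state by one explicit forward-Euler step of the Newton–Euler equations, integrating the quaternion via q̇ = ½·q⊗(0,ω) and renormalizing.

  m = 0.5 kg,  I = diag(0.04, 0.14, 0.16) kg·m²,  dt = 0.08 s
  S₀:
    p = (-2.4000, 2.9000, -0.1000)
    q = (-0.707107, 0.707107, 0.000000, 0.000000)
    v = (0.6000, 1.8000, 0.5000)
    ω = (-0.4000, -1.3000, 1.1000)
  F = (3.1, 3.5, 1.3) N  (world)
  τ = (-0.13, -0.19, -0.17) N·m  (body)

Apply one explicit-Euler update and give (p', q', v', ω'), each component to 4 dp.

gyro term ω×Iω = (-0.0286, 0.0528, 0.0520)
α = I⁻¹(τ − ω×Iω) = (-2.5350, -1.7343, -1.3875)
ω' = ω + α·dt = (-0.6028, -1.4387, 0.9890)
Hamilton product q⊗(0,ω) = (0.2828428, 0.2828428, 0.1414214, -1.6970568)
q + ½dt·q⊗(0,ω), renormalized = (-0.6941, 0.7167, 0.0056, -0.0677)
a = F/m = (6.2000, 7.0000, 2.6000)
p' = p + v·dt = (-2.3520, 3.0440, -0.0600)
v' = v + a·dt = (1.0960, 2.3600, 0.7080)

p' = (-2.3520, 3.0440, -0.0600)
q' = (-0.6941, 0.7167, 0.0056, -0.0677)
v' = (1.0960, 2.3600, 0.7080)
ω' = (-0.6028, -1.4387, 0.9890)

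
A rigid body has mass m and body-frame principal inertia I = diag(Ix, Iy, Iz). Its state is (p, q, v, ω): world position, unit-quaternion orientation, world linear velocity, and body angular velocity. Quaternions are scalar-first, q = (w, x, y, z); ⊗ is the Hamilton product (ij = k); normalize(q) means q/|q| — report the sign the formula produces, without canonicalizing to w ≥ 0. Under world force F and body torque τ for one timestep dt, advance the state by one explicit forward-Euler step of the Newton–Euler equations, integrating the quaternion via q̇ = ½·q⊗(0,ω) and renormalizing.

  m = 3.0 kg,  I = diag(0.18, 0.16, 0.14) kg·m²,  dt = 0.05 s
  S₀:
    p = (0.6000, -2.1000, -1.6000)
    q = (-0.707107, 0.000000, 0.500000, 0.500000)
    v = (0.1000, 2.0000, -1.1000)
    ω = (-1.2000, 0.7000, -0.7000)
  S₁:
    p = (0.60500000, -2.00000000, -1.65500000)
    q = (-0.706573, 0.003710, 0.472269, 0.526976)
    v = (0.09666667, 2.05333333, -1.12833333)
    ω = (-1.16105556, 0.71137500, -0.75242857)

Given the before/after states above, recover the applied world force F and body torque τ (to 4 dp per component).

rate change Δω = (0.03894444, 0.01137500, -0.05242857)
τ = I·(Δω/dt) + ω₀×(Iω₀) = (0.1500, 0.0700, -0.1300)
velocity change Δv = (-0.00333333, 0.05333333, -0.02833333)
m·(v₁−v₀)/dt = (-0.2000, 3.2000, -1.7000)

F = (-0.2000, 3.2000, -1.7000)
τ = (0.1500, 0.0700, -0.1300)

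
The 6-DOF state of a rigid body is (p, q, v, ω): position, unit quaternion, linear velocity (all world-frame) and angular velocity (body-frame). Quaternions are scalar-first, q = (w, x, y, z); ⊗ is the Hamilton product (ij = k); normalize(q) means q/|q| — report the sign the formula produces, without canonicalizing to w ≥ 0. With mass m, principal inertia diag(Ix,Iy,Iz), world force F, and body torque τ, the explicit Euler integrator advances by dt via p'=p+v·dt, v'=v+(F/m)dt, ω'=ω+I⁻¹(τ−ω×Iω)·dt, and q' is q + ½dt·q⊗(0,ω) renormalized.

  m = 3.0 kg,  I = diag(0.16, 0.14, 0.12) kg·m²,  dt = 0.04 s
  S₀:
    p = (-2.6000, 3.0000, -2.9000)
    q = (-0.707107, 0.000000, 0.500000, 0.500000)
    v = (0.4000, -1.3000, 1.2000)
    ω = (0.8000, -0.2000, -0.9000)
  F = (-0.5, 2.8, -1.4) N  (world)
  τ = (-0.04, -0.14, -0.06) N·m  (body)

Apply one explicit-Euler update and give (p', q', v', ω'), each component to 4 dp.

p' = (-2.5840, 2.9480, -2.8520)
q' = (-0.6959, -0.0183, 0.5107, 0.5046)
v' = (0.3933, -1.2627, 1.1813)
ω' = (0.7909, -0.2318, -0.9211)

p + v·dt = (-2.5840, 2.9480, -2.8520)
v' = v + a·dt = (0.3933, -1.2627, 1.1813)
precession coupling ω×(Iω) = (-0.0036, -0.0288, 0.0032)
(τ − ω×Iω)/I = (-0.2275, -0.7943, -0.5267)
ω + α·dt = (0.7909, -0.2318, -0.9211)
2q̇ = q⊗(0,ω) = (0.5500000, -0.9156856, 0.5414214, 0.2363963)
q + ½dt·q⊗(0,ω), renormalized = (-0.6959, -0.0183, 0.5107, 0.5046)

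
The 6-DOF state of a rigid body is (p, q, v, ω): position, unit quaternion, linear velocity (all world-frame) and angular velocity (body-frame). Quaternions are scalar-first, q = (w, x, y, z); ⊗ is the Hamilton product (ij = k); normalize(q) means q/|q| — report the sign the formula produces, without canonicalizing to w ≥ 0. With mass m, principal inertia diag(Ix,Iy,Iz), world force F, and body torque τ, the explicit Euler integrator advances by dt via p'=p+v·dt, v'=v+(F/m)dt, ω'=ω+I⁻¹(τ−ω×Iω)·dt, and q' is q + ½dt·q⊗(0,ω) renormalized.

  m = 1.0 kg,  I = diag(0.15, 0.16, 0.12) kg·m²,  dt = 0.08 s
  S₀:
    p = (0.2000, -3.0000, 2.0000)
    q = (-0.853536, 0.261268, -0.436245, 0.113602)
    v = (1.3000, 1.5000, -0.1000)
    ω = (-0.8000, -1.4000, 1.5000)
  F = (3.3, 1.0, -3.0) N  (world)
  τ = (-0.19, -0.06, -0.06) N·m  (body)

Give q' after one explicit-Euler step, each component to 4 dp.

2q̇ = q⊗(0,ω) = (-0.5721316, 0.1875041, 0.7121668, -1.9950752)
updated quaternion q' = (-0.8730, 0.2677, -0.4062, 0.0337)

q' = (-0.8730, 0.2677, -0.4062, 0.0337)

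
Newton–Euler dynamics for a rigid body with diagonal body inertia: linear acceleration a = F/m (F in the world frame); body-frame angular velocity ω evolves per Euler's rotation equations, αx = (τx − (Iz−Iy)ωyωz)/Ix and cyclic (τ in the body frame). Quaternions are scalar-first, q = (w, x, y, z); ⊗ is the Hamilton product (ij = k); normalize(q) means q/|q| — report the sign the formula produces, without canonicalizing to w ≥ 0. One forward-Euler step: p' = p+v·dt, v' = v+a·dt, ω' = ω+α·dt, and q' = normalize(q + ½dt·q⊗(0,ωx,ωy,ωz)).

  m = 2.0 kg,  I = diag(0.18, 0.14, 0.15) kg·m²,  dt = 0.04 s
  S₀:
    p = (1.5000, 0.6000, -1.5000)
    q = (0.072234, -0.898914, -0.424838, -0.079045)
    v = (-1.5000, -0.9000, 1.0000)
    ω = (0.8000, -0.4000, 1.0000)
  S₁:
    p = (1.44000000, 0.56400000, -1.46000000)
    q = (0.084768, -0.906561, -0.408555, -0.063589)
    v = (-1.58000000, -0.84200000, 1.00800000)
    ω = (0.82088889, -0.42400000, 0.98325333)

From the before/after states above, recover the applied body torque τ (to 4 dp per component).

τ = (0.0900, -0.0600, -0.0500)

ω₁ − ω₀ = (0.02088889, -0.02400000, -0.01674667)
I·α + gyro = (0.0900, -0.0600, -0.0500)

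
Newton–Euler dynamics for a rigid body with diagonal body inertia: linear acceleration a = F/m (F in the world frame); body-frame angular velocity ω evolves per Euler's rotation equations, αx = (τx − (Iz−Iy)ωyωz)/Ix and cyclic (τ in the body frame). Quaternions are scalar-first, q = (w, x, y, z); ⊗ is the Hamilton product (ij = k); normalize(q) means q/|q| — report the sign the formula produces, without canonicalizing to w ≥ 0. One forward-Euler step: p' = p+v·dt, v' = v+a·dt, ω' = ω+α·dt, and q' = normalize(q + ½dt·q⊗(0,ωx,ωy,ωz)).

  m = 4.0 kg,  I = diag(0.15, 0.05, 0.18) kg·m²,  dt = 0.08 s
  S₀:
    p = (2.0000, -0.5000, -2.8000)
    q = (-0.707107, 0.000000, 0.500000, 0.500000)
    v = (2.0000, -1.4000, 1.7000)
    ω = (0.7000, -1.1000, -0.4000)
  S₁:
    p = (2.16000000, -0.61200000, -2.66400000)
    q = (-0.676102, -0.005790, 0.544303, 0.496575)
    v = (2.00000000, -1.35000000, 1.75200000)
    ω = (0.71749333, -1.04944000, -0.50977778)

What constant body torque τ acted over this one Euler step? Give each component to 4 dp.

Δω = ω₁−ω₀ = (0.01749333, 0.05056000, -0.10977778)
gyro term ω₀×Iω₀ = (0.0572, 0.0084, 0.0770)
applied torque τ = (0.0900, 0.0400, -0.1700)

τ = (0.0900, 0.0400, -0.1700)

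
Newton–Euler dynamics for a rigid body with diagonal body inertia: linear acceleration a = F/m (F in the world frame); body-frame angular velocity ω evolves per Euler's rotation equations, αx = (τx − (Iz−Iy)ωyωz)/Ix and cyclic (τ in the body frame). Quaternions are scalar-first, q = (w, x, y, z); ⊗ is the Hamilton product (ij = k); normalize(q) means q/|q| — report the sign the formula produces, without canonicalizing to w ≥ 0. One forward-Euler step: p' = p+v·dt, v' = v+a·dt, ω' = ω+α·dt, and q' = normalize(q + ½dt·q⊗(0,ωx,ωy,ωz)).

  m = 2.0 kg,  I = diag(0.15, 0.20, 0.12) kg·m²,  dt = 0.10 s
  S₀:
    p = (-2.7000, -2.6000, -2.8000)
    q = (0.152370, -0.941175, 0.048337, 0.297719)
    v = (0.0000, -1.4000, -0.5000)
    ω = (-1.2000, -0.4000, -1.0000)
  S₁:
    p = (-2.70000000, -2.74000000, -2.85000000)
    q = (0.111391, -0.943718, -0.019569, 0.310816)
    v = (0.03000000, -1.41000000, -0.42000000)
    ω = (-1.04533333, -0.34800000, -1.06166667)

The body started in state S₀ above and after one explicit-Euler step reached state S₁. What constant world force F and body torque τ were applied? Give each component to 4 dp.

F = (0.6000, -0.2000, 1.6000)
τ = (0.2000, 0.1400, -0.0500)

Δv = v₁−v₀ = (0.03000000, -0.01000000, 0.08000000)
F = m·Δv/dt = (0.6000, -0.2000, 1.6000)
Δω = ω₁−ω₀ = (0.15466667, 0.05200000, -0.06166667)
gyro term ω₀×Iω₀ = (-0.0320, 0.0360, 0.0240)
I·α + gyro = (0.2000, 0.1400, -0.0500)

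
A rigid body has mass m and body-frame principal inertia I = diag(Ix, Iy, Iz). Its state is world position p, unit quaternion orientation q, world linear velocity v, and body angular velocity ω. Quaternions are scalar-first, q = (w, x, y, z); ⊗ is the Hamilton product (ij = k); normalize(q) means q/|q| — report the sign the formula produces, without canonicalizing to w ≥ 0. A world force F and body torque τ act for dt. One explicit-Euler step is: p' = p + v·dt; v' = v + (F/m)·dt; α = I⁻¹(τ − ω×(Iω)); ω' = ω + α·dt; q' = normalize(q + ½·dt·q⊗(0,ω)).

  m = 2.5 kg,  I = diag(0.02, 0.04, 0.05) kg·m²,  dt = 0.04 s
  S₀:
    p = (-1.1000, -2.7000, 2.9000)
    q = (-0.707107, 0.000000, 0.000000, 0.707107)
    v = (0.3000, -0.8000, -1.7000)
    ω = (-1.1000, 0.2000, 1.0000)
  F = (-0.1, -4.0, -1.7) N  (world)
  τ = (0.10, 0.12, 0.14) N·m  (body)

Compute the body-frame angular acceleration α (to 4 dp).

α = (4.9000, 2.1750, 2.8880)

precession coupling ω×(Iω) = (0.0020, 0.0330, -0.0044)
angular accel α = (4.9000, 2.1750, 2.8880)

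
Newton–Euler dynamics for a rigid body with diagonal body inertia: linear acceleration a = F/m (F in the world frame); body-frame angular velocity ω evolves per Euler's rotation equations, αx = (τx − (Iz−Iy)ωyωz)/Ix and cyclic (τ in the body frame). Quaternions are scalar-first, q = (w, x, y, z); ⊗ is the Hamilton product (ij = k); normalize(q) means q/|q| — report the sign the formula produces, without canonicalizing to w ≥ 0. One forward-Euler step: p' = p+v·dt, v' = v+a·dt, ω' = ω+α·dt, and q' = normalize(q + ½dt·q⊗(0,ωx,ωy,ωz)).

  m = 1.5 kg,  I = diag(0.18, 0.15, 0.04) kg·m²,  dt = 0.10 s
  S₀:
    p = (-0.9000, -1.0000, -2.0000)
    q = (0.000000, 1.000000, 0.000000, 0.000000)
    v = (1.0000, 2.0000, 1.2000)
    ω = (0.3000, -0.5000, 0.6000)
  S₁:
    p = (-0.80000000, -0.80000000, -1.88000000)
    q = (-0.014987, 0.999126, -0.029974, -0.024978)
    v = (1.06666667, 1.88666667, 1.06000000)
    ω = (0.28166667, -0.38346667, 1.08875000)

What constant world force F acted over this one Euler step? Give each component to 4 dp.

velocity change Δv = (0.06666667, -0.11333333, -0.14000000)
F = m·Δv/dt = (1.0000, -1.7000, -2.1000)

F = (1.0000, -1.7000, -2.1000)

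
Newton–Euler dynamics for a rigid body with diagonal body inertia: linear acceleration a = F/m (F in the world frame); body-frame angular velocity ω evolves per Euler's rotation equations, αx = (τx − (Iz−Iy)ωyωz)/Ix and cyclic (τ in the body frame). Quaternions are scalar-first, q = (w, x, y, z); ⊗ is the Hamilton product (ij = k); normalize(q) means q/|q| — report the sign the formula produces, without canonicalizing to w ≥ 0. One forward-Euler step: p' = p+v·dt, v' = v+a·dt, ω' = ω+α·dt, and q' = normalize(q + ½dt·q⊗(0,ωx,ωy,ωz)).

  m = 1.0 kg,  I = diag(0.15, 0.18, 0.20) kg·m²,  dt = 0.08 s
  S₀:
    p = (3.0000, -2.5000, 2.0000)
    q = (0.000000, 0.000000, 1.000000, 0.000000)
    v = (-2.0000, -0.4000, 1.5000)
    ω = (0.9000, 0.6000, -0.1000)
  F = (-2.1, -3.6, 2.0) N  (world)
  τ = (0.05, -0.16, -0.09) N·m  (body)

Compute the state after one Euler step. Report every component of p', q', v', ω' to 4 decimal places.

p' = (2.8400, -2.5320, 2.1200)
q' = (-0.0240, -0.0040, 0.9991, -0.0360)
v' = (-2.1680, -0.6880, 1.6600)
ω' = (0.9273, 0.5269, -0.1425)

angular accel α = (0.3413, -0.9139, -0.5310)
ω + α·dt = (0.9273, 0.5269, -0.1425)
Hamilton product q⊗(0,ω) = (-0.6000000, -0.1000000, 0.0000000, -0.9000000)
updated quaternion q' = (-0.0240, -0.0040, 0.9991, -0.0360)
a = (-2.1000, -3.6000, 2.0000)
new position p' = (2.8400, -2.5320, 2.1200)
v' = v + a·dt = (-2.1680, -0.6880, 1.6600)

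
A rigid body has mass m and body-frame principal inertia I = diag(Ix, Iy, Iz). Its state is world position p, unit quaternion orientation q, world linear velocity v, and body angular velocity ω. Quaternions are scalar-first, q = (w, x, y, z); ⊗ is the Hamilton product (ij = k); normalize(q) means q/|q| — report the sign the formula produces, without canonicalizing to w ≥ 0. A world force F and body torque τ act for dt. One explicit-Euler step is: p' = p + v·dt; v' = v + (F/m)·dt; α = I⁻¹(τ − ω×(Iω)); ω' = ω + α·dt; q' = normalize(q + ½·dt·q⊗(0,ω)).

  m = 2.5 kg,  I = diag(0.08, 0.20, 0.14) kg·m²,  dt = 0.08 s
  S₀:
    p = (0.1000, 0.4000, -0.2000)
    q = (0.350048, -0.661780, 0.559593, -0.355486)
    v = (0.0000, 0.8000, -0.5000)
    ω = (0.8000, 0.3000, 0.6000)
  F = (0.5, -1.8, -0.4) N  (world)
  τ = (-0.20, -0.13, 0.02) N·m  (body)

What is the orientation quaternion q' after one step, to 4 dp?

q⊗(0,ω) = (0.5748377, 0.7224400, 0.2176936, -0.4361796)
updated quaternion q' = (0.3727, -0.6323, 0.5678, -0.3726)

q' = (0.3727, -0.6323, 0.5678, -0.3726)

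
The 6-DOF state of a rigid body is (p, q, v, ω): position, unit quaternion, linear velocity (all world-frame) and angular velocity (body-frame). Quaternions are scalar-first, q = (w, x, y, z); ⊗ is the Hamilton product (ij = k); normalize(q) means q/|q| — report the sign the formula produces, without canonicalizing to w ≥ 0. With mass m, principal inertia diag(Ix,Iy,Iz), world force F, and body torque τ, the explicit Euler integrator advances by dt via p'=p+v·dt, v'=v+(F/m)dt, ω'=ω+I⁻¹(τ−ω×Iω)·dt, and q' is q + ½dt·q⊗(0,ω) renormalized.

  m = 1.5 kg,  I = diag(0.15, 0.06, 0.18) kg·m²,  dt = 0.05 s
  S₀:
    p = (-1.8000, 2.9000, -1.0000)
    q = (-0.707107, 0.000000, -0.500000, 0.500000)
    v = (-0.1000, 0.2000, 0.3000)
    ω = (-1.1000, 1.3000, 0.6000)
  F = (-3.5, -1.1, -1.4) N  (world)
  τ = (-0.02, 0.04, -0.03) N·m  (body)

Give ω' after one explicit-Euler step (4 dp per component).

ω' = (-1.1379, 1.3168, 0.5559)

ω×(Iω) gyroscopic = (0.0936, 0.0198, 0.1287)
α = I⁻¹(τ − ω×Iω) = (-0.7573, 0.3367, -0.8817)
ω' = ω + α·dt = (-1.1379, 1.3168, 0.5559)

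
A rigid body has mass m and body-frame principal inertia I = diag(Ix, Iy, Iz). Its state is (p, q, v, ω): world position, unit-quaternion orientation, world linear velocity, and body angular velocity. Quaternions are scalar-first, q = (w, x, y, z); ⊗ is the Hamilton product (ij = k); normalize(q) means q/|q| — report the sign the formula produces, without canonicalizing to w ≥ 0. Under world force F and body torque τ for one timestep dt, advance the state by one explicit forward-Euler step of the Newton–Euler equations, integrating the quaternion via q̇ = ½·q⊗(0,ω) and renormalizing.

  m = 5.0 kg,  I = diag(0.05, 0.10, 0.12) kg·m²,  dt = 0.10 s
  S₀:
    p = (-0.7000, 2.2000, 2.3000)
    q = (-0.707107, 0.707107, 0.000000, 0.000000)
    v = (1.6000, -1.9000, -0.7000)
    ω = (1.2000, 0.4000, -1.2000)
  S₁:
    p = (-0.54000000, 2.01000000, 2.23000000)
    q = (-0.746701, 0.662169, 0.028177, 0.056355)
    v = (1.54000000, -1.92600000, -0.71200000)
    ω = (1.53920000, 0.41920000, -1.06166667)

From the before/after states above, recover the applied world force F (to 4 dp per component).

velocity change Δv = (-0.06000000, -0.02600000, -0.01200000)
applied force F = (-3.0000, -1.3000, -0.6000)

F = (-3.0000, -1.3000, -0.6000)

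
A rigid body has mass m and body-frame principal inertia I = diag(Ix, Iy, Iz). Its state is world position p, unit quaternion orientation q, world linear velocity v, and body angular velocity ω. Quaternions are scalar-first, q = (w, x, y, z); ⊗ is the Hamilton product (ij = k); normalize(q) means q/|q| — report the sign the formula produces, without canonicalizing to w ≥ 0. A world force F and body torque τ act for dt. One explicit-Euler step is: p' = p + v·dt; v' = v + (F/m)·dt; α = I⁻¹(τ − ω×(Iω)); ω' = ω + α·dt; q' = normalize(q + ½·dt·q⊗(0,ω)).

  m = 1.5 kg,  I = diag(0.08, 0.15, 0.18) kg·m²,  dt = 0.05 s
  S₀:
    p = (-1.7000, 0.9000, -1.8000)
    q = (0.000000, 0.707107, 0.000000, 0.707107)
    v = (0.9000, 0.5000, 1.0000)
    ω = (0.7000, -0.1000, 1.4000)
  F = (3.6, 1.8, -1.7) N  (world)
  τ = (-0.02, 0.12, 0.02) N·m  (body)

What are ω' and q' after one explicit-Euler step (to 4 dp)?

precession coupling ω×(Iω) = (-0.0042, -0.0980, -0.0049)
angular accel α = (-0.1975, 1.4533, 0.1383)
new body rate ω' = (0.6901, -0.0273, 1.4069)
2q̇ = q⊗(0,ω) = (-1.4849247, 0.0707107, -0.4949749, -0.0707107)
q' = normalize(q + ½dt·q⊗(0,ω)) = (-0.0371, 0.7083, -0.0124, 0.7048)

ω' = (0.6901, -0.0273, 1.4069)
q' = (-0.0371, 0.7083, -0.0124, 0.7048)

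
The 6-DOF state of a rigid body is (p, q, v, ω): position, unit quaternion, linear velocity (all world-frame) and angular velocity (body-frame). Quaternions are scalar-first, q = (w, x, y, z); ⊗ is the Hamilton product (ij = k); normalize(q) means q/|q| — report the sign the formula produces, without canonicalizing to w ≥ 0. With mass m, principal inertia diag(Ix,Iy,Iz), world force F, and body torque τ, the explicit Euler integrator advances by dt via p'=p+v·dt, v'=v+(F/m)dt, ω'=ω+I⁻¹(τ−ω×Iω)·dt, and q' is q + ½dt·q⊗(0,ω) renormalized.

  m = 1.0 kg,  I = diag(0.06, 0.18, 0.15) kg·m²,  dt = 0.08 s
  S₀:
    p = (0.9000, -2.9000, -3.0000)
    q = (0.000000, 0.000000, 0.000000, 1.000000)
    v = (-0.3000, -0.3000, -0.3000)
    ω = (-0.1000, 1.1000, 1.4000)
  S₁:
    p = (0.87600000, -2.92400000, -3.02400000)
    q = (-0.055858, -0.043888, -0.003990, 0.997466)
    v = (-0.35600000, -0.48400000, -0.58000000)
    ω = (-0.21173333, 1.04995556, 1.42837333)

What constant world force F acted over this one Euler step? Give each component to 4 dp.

F = (-0.7000, -2.3000, -3.5000)

v₁ − v₀ = (-0.05600000, -0.18400000, -0.28000000)
m·(v₁−v₀)/dt = (-0.7000, -2.3000, -3.5000)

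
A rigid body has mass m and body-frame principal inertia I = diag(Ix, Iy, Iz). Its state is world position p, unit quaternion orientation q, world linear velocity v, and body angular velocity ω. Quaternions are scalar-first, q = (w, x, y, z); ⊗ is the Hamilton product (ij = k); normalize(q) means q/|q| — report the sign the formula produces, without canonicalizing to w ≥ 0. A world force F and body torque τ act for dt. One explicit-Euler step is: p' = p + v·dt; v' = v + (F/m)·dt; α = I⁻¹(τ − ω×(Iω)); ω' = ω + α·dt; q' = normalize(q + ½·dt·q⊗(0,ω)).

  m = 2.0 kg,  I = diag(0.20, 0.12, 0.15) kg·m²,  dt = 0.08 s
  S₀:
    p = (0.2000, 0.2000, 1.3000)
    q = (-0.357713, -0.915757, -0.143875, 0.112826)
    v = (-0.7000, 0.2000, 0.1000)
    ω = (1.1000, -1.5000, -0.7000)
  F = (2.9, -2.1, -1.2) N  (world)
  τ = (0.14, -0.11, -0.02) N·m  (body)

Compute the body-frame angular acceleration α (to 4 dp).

gyro term ω×Iω = (0.0315, -0.0385, 0.1320)
α = I⁻¹(τ − ω×Iω) = (0.5425, -0.5958, -1.0133)

α = (0.5425, -0.5958, -1.0133)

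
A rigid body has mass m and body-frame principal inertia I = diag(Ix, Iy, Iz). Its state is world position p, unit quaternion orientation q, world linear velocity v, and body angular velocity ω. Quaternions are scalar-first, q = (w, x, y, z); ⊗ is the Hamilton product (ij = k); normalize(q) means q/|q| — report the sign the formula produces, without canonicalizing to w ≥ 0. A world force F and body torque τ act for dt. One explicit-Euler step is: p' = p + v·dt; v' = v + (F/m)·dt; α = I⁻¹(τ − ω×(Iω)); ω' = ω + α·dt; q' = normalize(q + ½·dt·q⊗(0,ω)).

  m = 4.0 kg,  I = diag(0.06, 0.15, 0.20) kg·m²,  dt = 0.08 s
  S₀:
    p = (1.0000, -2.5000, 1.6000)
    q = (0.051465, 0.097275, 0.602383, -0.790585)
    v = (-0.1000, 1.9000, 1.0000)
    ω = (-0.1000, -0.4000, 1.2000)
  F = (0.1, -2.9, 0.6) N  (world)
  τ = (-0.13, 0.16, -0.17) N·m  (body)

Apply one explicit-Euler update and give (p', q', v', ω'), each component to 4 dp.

p + v·dt = (0.9920, -2.3480, 1.6800)
new velocity v' = (-0.0980, 1.8420, 1.0120)
(τ − ω×Iω)/I = (-1.7667, 0.9547, -0.8680)
new body rate ω' = (-0.2413, -0.3236, 1.1306)
q⊗(0,ω) = (1.1993827, 0.4014791, -0.0582575, 0.0830863)
updated quaternion q' = (0.0993, 0.1132, 0.5993, -0.7862)

p' = (0.9920, -2.3480, 1.6800)
q' = (0.0993, 0.1132, 0.5993, -0.7862)
v' = (-0.0980, 1.8420, 1.0120)
ω' = (-0.2413, -0.3236, 1.1306)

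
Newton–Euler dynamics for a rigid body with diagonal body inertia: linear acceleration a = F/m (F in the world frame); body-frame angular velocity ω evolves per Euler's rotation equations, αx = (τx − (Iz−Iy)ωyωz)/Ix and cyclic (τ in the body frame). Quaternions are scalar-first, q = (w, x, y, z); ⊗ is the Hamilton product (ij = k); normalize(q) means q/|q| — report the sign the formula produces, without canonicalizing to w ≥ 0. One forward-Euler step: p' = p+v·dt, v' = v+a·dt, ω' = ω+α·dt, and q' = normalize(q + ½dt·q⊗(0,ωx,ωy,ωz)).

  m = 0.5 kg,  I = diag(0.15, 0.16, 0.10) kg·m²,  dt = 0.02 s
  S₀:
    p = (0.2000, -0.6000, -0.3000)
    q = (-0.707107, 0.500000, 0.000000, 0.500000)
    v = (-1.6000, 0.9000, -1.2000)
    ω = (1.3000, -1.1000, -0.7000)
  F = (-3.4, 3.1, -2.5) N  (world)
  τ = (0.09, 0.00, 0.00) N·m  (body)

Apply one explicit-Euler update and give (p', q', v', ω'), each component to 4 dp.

p' = (0.1680, -0.5820, -0.3240)
q' = (-0.7100, 0.4962, 0.0178, 0.4994)
v' = (-1.7360, 1.0240, -1.3000)
ω' = (1.3182, -1.0943, -0.6971)

p + v·dt = (0.1680, -0.5820, -0.3240)
v' = v + a·dt = (-1.7360, 1.0240, -1.3000)
(τ − ω×Iω)/I = (0.9080, 0.2844, 0.1430)
ω + α·dt = (1.3182, -1.0943, -0.6971)
q⊗(0,ω) = (-0.3000000, -0.3692391, 1.7778177, -0.0550251)
q + ½dt·q⊗(0,ω), renormalized = (-0.7100, 0.4962, 0.0178, 0.4994)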